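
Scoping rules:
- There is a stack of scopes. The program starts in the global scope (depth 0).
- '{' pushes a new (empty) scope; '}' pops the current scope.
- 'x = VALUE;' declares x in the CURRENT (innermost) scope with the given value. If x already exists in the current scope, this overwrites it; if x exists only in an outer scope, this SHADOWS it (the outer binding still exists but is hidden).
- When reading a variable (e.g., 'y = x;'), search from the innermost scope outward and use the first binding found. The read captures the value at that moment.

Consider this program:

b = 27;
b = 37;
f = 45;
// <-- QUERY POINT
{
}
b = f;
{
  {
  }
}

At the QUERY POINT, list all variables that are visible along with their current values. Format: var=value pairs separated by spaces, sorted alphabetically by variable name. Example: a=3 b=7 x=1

Answer: b=37 f=45

Derivation:
Step 1: declare b=27 at depth 0
Step 2: declare b=37 at depth 0
Step 3: declare f=45 at depth 0
Visible at query point: b=37 f=45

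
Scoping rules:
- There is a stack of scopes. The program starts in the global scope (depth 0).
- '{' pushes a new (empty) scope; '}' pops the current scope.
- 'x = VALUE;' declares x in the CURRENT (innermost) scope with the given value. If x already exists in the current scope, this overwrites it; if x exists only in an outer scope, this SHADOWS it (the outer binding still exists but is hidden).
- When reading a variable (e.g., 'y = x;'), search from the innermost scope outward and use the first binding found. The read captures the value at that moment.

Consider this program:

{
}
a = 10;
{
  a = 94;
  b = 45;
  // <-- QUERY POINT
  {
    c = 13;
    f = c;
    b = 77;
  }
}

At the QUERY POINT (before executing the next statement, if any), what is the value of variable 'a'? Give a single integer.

Answer: 94

Derivation:
Step 1: enter scope (depth=1)
Step 2: exit scope (depth=0)
Step 3: declare a=10 at depth 0
Step 4: enter scope (depth=1)
Step 5: declare a=94 at depth 1
Step 6: declare b=45 at depth 1
Visible at query point: a=94 b=45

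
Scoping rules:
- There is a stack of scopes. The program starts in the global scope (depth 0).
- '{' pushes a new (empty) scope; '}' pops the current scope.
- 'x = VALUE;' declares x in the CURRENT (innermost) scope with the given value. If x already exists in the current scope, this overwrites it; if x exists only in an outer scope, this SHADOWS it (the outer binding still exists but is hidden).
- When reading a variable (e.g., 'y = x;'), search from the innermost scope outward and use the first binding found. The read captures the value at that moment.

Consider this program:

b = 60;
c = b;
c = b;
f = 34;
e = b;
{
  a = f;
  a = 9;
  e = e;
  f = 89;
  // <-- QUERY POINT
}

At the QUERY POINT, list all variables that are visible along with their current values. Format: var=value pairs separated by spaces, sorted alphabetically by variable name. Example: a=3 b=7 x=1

Answer: a=9 b=60 c=60 e=60 f=89

Derivation:
Step 1: declare b=60 at depth 0
Step 2: declare c=(read b)=60 at depth 0
Step 3: declare c=(read b)=60 at depth 0
Step 4: declare f=34 at depth 0
Step 5: declare e=(read b)=60 at depth 0
Step 6: enter scope (depth=1)
Step 7: declare a=(read f)=34 at depth 1
Step 8: declare a=9 at depth 1
Step 9: declare e=(read e)=60 at depth 1
Step 10: declare f=89 at depth 1
Visible at query point: a=9 b=60 c=60 e=60 f=89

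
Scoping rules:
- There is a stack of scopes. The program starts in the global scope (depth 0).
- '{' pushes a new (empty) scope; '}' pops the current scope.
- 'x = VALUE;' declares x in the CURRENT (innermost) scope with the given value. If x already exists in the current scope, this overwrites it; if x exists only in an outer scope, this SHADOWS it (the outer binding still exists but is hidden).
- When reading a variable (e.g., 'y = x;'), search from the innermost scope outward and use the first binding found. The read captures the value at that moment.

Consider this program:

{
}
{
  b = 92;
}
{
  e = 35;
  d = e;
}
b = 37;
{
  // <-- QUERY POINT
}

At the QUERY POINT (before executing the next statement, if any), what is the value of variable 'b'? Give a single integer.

Step 1: enter scope (depth=1)
Step 2: exit scope (depth=0)
Step 3: enter scope (depth=1)
Step 4: declare b=92 at depth 1
Step 5: exit scope (depth=0)
Step 6: enter scope (depth=1)
Step 7: declare e=35 at depth 1
Step 8: declare d=(read e)=35 at depth 1
Step 9: exit scope (depth=0)
Step 10: declare b=37 at depth 0
Step 11: enter scope (depth=1)
Visible at query point: b=37

Answer: 37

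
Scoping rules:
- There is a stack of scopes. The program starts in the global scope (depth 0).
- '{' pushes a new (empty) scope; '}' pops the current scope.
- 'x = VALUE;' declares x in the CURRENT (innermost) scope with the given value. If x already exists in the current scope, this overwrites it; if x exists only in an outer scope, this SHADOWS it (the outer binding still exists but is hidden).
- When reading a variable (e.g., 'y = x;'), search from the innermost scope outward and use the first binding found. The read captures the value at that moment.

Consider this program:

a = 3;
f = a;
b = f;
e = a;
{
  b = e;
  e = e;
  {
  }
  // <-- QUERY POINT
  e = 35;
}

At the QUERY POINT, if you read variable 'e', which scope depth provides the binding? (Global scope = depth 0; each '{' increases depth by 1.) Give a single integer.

Answer: 1

Derivation:
Step 1: declare a=3 at depth 0
Step 2: declare f=(read a)=3 at depth 0
Step 3: declare b=(read f)=3 at depth 0
Step 4: declare e=(read a)=3 at depth 0
Step 5: enter scope (depth=1)
Step 6: declare b=(read e)=3 at depth 1
Step 7: declare e=(read e)=3 at depth 1
Step 8: enter scope (depth=2)
Step 9: exit scope (depth=1)
Visible at query point: a=3 b=3 e=3 f=3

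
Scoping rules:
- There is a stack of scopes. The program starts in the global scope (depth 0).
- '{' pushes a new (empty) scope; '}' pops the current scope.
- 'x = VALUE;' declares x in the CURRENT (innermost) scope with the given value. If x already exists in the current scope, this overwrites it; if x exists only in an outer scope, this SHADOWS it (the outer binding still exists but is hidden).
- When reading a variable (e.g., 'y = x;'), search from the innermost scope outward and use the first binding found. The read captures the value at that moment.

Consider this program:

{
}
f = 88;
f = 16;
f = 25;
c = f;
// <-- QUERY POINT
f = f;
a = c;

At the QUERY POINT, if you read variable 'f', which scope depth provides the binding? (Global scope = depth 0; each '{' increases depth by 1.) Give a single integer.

Step 1: enter scope (depth=1)
Step 2: exit scope (depth=0)
Step 3: declare f=88 at depth 0
Step 4: declare f=16 at depth 0
Step 5: declare f=25 at depth 0
Step 6: declare c=(read f)=25 at depth 0
Visible at query point: c=25 f=25

Answer: 0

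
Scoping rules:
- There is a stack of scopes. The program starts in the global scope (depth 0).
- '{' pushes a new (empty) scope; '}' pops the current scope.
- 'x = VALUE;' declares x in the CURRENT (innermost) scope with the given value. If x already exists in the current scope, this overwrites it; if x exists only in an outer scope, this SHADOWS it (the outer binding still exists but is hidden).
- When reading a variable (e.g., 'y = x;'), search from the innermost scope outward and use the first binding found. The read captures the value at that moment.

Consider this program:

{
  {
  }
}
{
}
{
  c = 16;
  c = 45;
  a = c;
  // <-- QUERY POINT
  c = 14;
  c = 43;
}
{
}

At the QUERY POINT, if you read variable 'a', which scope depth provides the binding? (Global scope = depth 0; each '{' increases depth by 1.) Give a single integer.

Step 1: enter scope (depth=1)
Step 2: enter scope (depth=2)
Step 3: exit scope (depth=1)
Step 4: exit scope (depth=0)
Step 5: enter scope (depth=1)
Step 6: exit scope (depth=0)
Step 7: enter scope (depth=1)
Step 8: declare c=16 at depth 1
Step 9: declare c=45 at depth 1
Step 10: declare a=(read c)=45 at depth 1
Visible at query point: a=45 c=45

Answer: 1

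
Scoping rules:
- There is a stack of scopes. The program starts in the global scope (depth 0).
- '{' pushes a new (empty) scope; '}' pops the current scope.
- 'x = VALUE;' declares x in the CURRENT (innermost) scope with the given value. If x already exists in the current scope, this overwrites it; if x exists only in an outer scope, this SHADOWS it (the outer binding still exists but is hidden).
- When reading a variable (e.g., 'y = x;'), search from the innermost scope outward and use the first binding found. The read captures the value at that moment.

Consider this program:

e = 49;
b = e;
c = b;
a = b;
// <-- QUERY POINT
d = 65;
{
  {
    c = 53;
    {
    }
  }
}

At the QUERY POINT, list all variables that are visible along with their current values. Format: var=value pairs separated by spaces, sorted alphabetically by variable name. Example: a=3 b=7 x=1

Answer: a=49 b=49 c=49 e=49

Derivation:
Step 1: declare e=49 at depth 0
Step 2: declare b=(read e)=49 at depth 0
Step 3: declare c=(read b)=49 at depth 0
Step 4: declare a=(read b)=49 at depth 0
Visible at query point: a=49 b=49 c=49 e=49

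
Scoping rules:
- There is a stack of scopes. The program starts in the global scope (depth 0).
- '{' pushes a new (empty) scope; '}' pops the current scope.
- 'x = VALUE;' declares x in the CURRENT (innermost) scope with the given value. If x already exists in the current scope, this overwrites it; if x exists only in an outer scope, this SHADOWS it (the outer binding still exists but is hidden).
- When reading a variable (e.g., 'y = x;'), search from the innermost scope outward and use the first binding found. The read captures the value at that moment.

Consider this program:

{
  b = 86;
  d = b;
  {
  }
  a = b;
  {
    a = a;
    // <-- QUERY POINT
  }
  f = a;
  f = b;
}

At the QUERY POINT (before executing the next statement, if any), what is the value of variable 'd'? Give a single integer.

Answer: 86

Derivation:
Step 1: enter scope (depth=1)
Step 2: declare b=86 at depth 1
Step 3: declare d=(read b)=86 at depth 1
Step 4: enter scope (depth=2)
Step 5: exit scope (depth=1)
Step 6: declare a=(read b)=86 at depth 1
Step 7: enter scope (depth=2)
Step 8: declare a=(read a)=86 at depth 2
Visible at query point: a=86 b=86 d=86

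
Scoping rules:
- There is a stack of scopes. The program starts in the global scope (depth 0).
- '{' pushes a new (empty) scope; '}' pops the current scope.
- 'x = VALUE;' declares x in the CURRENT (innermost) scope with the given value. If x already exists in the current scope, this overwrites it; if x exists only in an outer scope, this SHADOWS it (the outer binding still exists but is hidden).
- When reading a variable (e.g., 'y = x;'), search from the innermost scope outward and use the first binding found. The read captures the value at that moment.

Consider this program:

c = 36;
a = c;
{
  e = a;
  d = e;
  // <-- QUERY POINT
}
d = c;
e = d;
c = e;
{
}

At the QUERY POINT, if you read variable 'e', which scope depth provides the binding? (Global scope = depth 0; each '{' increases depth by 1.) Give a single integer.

Step 1: declare c=36 at depth 0
Step 2: declare a=(read c)=36 at depth 0
Step 3: enter scope (depth=1)
Step 4: declare e=(read a)=36 at depth 1
Step 5: declare d=(read e)=36 at depth 1
Visible at query point: a=36 c=36 d=36 e=36

Answer: 1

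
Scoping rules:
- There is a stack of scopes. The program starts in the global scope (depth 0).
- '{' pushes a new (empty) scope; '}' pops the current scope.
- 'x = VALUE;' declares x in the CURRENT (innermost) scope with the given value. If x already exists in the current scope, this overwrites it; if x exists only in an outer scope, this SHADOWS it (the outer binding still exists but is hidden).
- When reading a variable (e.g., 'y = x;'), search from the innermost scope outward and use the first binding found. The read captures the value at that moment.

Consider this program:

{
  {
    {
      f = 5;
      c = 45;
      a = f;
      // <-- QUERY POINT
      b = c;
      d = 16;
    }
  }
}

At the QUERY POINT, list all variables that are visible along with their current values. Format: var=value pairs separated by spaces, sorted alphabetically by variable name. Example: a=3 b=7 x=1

Step 1: enter scope (depth=1)
Step 2: enter scope (depth=2)
Step 3: enter scope (depth=3)
Step 4: declare f=5 at depth 3
Step 5: declare c=45 at depth 3
Step 6: declare a=(read f)=5 at depth 3
Visible at query point: a=5 c=45 f=5

Answer: a=5 c=45 f=5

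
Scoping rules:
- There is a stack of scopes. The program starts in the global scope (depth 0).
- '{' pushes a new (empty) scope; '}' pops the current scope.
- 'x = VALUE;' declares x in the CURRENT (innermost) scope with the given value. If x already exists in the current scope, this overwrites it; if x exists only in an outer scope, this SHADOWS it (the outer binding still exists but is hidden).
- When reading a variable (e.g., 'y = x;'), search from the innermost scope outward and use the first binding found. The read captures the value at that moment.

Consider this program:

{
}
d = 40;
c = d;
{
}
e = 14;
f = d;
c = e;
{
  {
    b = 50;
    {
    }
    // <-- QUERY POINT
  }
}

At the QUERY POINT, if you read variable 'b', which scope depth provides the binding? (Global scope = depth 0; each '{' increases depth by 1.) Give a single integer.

Answer: 2

Derivation:
Step 1: enter scope (depth=1)
Step 2: exit scope (depth=0)
Step 3: declare d=40 at depth 0
Step 4: declare c=(read d)=40 at depth 0
Step 5: enter scope (depth=1)
Step 6: exit scope (depth=0)
Step 7: declare e=14 at depth 0
Step 8: declare f=(read d)=40 at depth 0
Step 9: declare c=(read e)=14 at depth 0
Step 10: enter scope (depth=1)
Step 11: enter scope (depth=2)
Step 12: declare b=50 at depth 2
Step 13: enter scope (depth=3)
Step 14: exit scope (depth=2)
Visible at query point: b=50 c=14 d=40 e=14 f=40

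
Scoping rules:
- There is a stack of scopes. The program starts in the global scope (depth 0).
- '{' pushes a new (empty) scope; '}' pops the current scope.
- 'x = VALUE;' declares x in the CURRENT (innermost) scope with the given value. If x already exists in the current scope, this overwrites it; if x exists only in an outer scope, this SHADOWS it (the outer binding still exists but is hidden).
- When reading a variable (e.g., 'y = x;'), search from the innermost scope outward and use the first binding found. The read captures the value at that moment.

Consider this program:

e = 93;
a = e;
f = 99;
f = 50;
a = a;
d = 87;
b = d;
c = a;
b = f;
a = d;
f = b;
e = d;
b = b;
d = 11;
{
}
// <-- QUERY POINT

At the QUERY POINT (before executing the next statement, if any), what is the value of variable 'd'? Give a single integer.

Step 1: declare e=93 at depth 0
Step 2: declare a=(read e)=93 at depth 0
Step 3: declare f=99 at depth 0
Step 4: declare f=50 at depth 0
Step 5: declare a=(read a)=93 at depth 0
Step 6: declare d=87 at depth 0
Step 7: declare b=(read d)=87 at depth 0
Step 8: declare c=(read a)=93 at depth 0
Step 9: declare b=(read f)=50 at depth 0
Step 10: declare a=(read d)=87 at depth 0
Step 11: declare f=(read b)=50 at depth 0
Step 12: declare e=(read d)=87 at depth 0
Step 13: declare b=(read b)=50 at depth 0
Step 14: declare d=11 at depth 0
Step 15: enter scope (depth=1)
Step 16: exit scope (depth=0)
Visible at query point: a=87 b=50 c=93 d=11 e=87 f=50

Answer: 11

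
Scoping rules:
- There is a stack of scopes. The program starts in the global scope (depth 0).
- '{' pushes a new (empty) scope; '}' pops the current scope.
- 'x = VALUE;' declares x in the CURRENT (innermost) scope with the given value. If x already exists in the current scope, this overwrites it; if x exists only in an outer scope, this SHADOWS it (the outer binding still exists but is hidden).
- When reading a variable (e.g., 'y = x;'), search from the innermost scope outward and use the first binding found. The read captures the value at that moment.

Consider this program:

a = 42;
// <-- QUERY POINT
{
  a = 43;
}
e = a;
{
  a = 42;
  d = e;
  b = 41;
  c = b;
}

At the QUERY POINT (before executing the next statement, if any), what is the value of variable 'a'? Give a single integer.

Answer: 42

Derivation:
Step 1: declare a=42 at depth 0
Visible at query point: a=42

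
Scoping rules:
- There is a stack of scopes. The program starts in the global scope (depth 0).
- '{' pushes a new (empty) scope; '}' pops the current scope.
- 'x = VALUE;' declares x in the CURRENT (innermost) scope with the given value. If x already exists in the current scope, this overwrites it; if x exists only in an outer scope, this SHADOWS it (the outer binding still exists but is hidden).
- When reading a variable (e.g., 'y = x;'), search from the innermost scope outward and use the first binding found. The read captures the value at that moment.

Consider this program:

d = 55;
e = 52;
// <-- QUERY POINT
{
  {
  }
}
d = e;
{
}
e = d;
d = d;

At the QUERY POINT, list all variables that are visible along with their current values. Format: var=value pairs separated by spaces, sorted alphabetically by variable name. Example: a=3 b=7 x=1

Step 1: declare d=55 at depth 0
Step 2: declare e=52 at depth 0
Visible at query point: d=55 e=52

Answer: d=55 e=52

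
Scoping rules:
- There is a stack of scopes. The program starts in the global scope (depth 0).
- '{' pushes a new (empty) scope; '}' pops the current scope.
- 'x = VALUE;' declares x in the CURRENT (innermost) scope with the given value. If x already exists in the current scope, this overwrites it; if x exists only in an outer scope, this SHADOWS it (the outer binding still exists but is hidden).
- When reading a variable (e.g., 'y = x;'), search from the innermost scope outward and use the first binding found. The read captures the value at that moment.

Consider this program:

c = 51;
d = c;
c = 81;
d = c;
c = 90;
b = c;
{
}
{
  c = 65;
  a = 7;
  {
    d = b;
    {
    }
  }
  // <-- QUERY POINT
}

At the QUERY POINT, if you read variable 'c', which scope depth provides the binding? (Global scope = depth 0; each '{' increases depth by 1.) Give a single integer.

Answer: 1

Derivation:
Step 1: declare c=51 at depth 0
Step 2: declare d=(read c)=51 at depth 0
Step 3: declare c=81 at depth 0
Step 4: declare d=(read c)=81 at depth 0
Step 5: declare c=90 at depth 0
Step 6: declare b=(read c)=90 at depth 0
Step 7: enter scope (depth=1)
Step 8: exit scope (depth=0)
Step 9: enter scope (depth=1)
Step 10: declare c=65 at depth 1
Step 11: declare a=7 at depth 1
Step 12: enter scope (depth=2)
Step 13: declare d=(read b)=90 at depth 2
Step 14: enter scope (depth=3)
Step 15: exit scope (depth=2)
Step 16: exit scope (depth=1)
Visible at query point: a=7 b=90 c=65 d=81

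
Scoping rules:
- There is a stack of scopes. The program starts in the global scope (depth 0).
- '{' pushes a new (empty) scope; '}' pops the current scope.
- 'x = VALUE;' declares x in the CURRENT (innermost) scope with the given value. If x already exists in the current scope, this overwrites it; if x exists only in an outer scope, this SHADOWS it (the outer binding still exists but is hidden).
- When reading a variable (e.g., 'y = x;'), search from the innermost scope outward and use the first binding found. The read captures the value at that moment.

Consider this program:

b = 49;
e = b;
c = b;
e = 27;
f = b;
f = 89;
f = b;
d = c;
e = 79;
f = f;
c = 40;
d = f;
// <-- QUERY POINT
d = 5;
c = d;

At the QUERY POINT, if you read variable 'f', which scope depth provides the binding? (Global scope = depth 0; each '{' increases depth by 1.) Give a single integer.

Step 1: declare b=49 at depth 0
Step 2: declare e=(read b)=49 at depth 0
Step 3: declare c=(read b)=49 at depth 0
Step 4: declare e=27 at depth 0
Step 5: declare f=(read b)=49 at depth 0
Step 6: declare f=89 at depth 0
Step 7: declare f=(read b)=49 at depth 0
Step 8: declare d=(read c)=49 at depth 0
Step 9: declare e=79 at depth 0
Step 10: declare f=(read f)=49 at depth 0
Step 11: declare c=40 at depth 0
Step 12: declare d=(read f)=49 at depth 0
Visible at query point: b=49 c=40 d=49 e=79 f=49

Answer: 0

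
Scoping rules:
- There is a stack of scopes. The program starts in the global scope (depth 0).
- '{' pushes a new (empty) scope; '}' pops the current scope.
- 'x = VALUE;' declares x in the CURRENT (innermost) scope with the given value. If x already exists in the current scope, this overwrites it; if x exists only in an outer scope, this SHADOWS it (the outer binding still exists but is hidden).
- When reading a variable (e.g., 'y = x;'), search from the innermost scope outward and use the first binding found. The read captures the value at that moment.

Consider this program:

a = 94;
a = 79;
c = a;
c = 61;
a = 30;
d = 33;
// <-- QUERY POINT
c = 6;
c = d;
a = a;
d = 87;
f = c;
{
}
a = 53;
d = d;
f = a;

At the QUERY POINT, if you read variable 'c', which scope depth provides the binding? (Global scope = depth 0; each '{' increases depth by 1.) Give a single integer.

Answer: 0

Derivation:
Step 1: declare a=94 at depth 0
Step 2: declare a=79 at depth 0
Step 3: declare c=(read a)=79 at depth 0
Step 4: declare c=61 at depth 0
Step 5: declare a=30 at depth 0
Step 6: declare d=33 at depth 0
Visible at query point: a=30 c=61 d=33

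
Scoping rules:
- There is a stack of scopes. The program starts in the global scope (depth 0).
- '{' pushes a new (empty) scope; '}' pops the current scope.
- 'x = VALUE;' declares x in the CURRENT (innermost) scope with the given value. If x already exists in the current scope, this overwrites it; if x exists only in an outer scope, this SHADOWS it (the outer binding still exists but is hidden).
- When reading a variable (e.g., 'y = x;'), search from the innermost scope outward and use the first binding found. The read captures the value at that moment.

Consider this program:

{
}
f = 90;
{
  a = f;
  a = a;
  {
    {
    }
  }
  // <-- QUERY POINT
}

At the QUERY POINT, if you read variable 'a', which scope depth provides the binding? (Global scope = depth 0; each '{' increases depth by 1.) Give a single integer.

Answer: 1

Derivation:
Step 1: enter scope (depth=1)
Step 2: exit scope (depth=0)
Step 3: declare f=90 at depth 0
Step 4: enter scope (depth=1)
Step 5: declare a=(read f)=90 at depth 1
Step 6: declare a=(read a)=90 at depth 1
Step 7: enter scope (depth=2)
Step 8: enter scope (depth=3)
Step 9: exit scope (depth=2)
Step 10: exit scope (depth=1)
Visible at query point: a=90 f=90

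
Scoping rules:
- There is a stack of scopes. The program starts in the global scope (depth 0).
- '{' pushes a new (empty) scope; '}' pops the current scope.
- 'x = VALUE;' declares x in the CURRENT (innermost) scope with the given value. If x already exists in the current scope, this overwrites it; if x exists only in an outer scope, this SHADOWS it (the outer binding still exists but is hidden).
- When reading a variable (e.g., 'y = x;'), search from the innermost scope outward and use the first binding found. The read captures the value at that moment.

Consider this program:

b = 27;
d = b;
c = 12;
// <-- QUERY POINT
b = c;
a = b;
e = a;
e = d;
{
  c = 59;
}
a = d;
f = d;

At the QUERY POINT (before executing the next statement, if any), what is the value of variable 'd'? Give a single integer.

Answer: 27

Derivation:
Step 1: declare b=27 at depth 0
Step 2: declare d=(read b)=27 at depth 0
Step 3: declare c=12 at depth 0
Visible at query point: b=27 c=12 d=27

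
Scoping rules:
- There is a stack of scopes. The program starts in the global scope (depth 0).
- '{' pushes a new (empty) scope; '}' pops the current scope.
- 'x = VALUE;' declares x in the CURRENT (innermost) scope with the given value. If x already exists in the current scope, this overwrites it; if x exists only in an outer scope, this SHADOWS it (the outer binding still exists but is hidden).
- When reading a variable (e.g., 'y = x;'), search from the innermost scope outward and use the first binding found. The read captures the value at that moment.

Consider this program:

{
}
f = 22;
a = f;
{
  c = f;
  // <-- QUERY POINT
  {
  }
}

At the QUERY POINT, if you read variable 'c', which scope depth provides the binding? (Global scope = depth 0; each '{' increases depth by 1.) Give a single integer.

Answer: 1

Derivation:
Step 1: enter scope (depth=1)
Step 2: exit scope (depth=0)
Step 3: declare f=22 at depth 0
Step 4: declare a=(read f)=22 at depth 0
Step 5: enter scope (depth=1)
Step 6: declare c=(read f)=22 at depth 1
Visible at query point: a=22 c=22 f=22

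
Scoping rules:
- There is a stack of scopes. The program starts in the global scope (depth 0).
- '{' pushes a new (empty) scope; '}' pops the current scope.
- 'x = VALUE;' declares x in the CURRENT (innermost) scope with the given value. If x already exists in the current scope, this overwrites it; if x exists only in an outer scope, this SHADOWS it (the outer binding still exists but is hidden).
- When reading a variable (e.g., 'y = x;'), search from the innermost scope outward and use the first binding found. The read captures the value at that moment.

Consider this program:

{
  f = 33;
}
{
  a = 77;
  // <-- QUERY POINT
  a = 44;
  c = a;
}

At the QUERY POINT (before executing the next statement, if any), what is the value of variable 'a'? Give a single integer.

Answer: 77

Derivation:
Step 1: enter scope (depth=1)
Step 2: declare f=33 at depth 1
Step 3: exit scope (depth=0)
Step 4: enter scope (depth=1)
Step 5: declare a=77 at depth 1
Visible at query point: a=77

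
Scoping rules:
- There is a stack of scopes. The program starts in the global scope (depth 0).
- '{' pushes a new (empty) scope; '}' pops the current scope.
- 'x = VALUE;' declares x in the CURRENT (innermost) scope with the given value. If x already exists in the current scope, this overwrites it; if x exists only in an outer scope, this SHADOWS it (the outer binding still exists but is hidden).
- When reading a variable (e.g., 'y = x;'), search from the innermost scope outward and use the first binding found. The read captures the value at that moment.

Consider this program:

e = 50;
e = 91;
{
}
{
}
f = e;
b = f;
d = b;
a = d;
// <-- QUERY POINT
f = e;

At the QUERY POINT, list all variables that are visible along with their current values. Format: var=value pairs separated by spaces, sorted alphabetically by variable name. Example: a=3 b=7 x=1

Answer: a=91 b=91 d=91 e=91 f=91

Derivation:
Step 1: declare e=50 at depth 0
Step 2: declare e=91 at depth 0
Step 3: enter scope (depth=1)
Step 4: exit scope (depth=0)
Step 5: enter scope (depth=1)
Step 6: exit scope (depth=0)
Step 7: declare f=(read e)=91 at depth 0
Step 8: declare b=(read f)=91 at depth 0
Step 9: declare d=(read b)=91 at depth 0
Step 10: declare a=(read d)=91 at depth 0
Visible at query point: a=91 b=91 d=91 e=91 f=91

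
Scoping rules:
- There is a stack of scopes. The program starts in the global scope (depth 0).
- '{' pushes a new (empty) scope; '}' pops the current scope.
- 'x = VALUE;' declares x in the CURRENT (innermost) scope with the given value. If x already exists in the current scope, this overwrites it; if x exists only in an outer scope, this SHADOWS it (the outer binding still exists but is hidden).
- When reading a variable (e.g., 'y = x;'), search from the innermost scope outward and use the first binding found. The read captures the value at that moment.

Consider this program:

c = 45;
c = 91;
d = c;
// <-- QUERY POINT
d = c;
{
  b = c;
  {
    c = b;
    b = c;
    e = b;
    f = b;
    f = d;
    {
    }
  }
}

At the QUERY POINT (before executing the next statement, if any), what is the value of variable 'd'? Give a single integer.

Answer: 91

Derivation:
Step 1: declare c=45 at depth 0
Step 2: declare c=91 at depth 0
Step 3: declare d=(read c)=91 at depth 0
Visible at query point: c=91 d=91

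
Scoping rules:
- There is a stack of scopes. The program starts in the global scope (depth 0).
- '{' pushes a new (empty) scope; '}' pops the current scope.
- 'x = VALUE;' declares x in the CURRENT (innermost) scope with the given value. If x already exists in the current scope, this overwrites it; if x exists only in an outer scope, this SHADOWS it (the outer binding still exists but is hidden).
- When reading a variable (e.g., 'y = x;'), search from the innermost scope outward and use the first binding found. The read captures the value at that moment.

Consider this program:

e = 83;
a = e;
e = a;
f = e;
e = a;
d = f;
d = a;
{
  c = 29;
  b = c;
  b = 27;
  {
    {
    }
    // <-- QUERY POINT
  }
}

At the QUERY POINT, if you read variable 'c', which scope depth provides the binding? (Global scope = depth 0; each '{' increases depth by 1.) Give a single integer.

Answer: 1

Derivation:
Step 1: declare e=83 at depth 0
Step 2: declare a=(read e)=83 at depth 0
Step 3: declare e=(read a)=83 at depth 0
Step 4: declare f=(read e)=83 at depth 0
Step 5: declare e=(read a)=83 at depth 0
Step 6: declare d=(read f)=83 at depth 0
Step 7: declare d=(read a)=83 at depth 0
Step 8: enter scope (depth=1)
Step 9: declare c=29 at depth 1
Step 10: declare b=(read c)=29 at depth 1
Step 11: declare b=27 at depth 1
Step 12: enter scope (depth=2)
Step 13: enter scope (depth=3)
Step 14: exit scope (depth=2)
Visible at query point: a=83 b=27 c=29 d=83 e=83 f=83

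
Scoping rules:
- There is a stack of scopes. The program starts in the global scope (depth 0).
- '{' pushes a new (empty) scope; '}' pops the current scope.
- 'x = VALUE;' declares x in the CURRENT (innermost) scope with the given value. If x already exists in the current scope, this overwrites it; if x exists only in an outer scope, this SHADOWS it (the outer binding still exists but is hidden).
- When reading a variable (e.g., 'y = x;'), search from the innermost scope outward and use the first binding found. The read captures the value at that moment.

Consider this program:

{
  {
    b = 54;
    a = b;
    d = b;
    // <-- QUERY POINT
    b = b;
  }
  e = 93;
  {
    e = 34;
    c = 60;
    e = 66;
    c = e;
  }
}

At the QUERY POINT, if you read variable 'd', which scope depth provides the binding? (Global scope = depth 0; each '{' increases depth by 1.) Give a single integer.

Answer: 2

Derivation:
Step 1: enter scope (depth=1)
Step 2: enter scope (depth=2)
Step 3: declare b=54 at depth 2
Step 4: declare a=(read b)=54 at depth 2
Step 5: declare d=(read b)=54 at depth 2
Visible at query point: a=54 b=54 d=54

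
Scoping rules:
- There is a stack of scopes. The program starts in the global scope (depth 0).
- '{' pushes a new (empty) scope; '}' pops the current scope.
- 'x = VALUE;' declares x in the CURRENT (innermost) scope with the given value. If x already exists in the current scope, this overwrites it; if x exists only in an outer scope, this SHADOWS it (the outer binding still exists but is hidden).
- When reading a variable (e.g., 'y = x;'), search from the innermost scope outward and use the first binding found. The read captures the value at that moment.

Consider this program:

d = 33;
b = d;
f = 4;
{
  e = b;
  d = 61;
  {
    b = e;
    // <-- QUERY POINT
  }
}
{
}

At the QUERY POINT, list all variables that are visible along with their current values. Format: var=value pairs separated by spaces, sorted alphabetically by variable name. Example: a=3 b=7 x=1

Step 1: declare d=33 at depth 0
Step 2: declare b=(read d)=33 at depth 0
Step 3: declare f=4 at depth 0
Step 4: enter scope (depth=1)
Step 5: declare e=(read b)=33 at depth 1
Step 6: declare d=61 at depth 1
Step 7: enter scope (depth=2)
Step 8: declare b=(read e)=33 at depth 2
Visible at query point: b=33 d=61 e=33 f=4

Answer: b=33 d=61 e=33 f=4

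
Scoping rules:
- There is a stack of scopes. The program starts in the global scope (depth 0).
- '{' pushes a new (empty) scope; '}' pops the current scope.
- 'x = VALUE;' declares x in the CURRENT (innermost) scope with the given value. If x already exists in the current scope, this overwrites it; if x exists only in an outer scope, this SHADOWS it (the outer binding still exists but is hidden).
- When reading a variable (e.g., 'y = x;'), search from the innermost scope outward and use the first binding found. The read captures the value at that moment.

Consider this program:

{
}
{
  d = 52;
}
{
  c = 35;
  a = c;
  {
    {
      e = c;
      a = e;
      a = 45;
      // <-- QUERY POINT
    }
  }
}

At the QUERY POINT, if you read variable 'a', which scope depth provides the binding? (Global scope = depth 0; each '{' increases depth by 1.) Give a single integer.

Answer: 3

Derivation:
Step 1: enter scope (depth=1)
Step 2: exit scope (depth=0)
Step 3: enter scope (depth=1)
Step 4: declare d=52 at depth 1
Step 5: exit scope (depth=0)
Step 6: enter scope (depth=1)
Step 7: declare c=35 at depth 1
Step 8: declare a=(read c)=35 at depth 1
Step 9: enter scope (depth=2)
Step 10: enter scope (depth=3)
Step 11: declare e=(read c)=35 at depth 3
Step 12: declare a=(read e)=35 at depth 3
Step 13: declare a=45 at depth 3
Visible at query point: a=45 c=35 e=35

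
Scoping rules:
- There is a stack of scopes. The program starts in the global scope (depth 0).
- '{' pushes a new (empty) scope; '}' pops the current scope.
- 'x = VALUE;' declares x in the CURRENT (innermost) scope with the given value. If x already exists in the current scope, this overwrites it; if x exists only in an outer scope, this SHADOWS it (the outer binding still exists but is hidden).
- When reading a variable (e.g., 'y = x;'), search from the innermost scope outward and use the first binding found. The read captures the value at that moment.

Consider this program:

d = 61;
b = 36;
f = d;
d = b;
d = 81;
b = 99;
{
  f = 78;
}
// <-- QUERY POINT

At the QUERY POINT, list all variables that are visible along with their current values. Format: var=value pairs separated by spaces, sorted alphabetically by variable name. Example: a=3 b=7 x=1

Answer: b=99 d=81 f=61

Derivation:
Step 1: declare d=61 at depth 0
Step 2: declare b=36 at depth 0
Step 3: declare f=(read d)=61 at depth 0
Step 4: declare d=(read b)=36 at depth 0
Step 5: declare d=81 at depth 0
Step 6: declare b=99 at depth 0
Step 7: enter scope (depth=1)
Step 8: declare f=78 at depth 1
Step 9: exit scope (depth=0)
Visible at query point: b=99 d=81 f=61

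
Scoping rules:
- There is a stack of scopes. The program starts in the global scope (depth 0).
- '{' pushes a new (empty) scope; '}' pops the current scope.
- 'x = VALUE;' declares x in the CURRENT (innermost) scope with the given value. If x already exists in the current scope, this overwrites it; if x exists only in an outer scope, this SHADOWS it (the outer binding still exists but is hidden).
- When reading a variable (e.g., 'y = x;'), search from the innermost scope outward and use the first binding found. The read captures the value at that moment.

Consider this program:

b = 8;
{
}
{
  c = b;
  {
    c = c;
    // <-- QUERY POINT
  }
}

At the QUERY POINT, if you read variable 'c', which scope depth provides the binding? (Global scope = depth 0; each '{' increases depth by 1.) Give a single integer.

Step 1: declare b=8 at depth 0
Step 2: enter scope (depth=1)
Step 3: exit scope (depth=0)
Step 4: enter scope (depth=1)
Step 5: declare c=(read b)=8 at depth 1
Step 6: enter scope (depth=2)
Step 7: declare c=(read c)=8 at depth 2
Visible at query point: b=8 c=8

Answer: 2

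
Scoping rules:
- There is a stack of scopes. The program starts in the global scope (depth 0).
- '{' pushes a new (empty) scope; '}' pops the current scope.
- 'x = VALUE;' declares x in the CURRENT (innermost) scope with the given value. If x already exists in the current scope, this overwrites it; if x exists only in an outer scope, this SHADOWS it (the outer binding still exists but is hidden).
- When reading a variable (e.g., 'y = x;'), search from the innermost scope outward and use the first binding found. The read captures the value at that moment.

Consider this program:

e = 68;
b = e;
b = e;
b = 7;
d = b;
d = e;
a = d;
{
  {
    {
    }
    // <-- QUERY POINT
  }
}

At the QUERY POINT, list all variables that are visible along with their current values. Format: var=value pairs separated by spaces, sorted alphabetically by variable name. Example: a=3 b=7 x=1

Answer: a=68 b=7 d=68 e=68

Derivation:
Step 1: declare e=68 at depth 0
Step 2: declare b=(read e)=68 at depth 0
Step 3: declare b=(read e)=68 at depth 0
Step 4: declare b=7 at depth 0
Step 5: declare d=(read b)=7 at depth 0
Step 6: declare d=(read e)=68 at depth 0
Step 7: declare a=(read d)=68 at depth 0
Step 8: enter scope (depth=1)
Step 9: enter scope (depth=2)
Step 10: enter scope (depth=3)
Step 11: exit scope (depth=2)
Visible at query point: a=68 b=7 d=68 e=68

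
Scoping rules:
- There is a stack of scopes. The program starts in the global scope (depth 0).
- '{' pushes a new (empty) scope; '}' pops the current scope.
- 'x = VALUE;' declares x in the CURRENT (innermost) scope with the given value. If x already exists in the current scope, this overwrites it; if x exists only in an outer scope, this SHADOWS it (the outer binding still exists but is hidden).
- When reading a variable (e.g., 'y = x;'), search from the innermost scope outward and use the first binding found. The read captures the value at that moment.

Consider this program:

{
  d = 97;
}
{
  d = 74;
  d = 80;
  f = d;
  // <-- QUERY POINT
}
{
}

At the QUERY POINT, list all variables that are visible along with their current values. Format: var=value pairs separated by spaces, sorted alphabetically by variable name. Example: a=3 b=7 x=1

Step 1: enter scope (depth=1)
Step 2: declare d=97 at depth 1
Step 3: exit scope (depth=0)
Step 4: enter scope (depth=1)
Step 5: declare d=74 at depth 1
Step 6: declare d=80 at depth 1
Step 7: declare f=(read d)=80 at depth 1
Visible at query point: d=80 f=80

Answer: d=80 f=80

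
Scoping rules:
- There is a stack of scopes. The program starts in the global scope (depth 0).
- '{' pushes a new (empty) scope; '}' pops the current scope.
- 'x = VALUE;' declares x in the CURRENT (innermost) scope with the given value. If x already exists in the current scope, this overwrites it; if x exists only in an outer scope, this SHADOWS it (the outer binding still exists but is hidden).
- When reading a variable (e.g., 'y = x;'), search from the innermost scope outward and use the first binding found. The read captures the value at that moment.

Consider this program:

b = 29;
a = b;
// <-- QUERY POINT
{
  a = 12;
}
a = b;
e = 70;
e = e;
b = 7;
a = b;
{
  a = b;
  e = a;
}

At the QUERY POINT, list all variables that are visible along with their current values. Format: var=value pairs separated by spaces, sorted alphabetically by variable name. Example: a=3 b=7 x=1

Step 1: declare b=29 at depth 0
Step 2: declare a=(read b)=29 at depth 0
Visible at query point: a=29 b=29

Answer: a=29 b=29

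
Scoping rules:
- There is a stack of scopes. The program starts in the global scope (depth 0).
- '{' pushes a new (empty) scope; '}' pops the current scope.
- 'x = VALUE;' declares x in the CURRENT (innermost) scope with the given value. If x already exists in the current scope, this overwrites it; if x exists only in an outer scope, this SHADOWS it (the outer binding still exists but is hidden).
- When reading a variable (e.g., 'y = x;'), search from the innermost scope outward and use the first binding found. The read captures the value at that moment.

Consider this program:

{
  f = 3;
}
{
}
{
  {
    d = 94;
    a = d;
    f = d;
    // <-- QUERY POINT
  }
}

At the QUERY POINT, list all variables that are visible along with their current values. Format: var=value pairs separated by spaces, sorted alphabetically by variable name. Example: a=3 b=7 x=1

Step 1: enter scope (depth=1)
Step 2: declare f=3 at depth 1
Step 3: exit scope (depth=0)
Step 4: enter scope (depth=1)
Step 5: exit scope (depth=0)
Step 6: enter scope (depth=1)
Step 7: enter scope (depth=2)
Step 8: declare d=94 at depth 2
Step 9: declare a=(read d)=94 at depth 2
Step 10: declare f=(read d)=94 at depth 2
Visible at query point: a=94 d=94 f=94

Answer: a=94 d=94 f=94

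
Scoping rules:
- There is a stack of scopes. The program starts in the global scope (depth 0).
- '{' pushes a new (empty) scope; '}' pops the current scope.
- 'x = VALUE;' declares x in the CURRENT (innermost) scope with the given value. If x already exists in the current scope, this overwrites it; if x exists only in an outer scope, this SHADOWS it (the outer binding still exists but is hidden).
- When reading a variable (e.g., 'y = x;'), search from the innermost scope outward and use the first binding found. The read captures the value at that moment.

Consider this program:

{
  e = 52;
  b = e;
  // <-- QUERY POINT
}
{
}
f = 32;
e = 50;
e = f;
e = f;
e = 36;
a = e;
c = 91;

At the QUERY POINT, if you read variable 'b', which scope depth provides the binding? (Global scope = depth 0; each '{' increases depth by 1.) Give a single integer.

Answer: 1

Derivation:
Step 1: enter scope (depth=1)
Step 2: declare e=52 at depth 1
Step 3: declare b=(read e)=52 at depth 1
Visible at query point: b=52 e=52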